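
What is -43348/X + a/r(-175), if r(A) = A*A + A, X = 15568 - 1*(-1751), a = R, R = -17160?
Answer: -53904688/17578785 ≈ -3.0665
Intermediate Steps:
a = -17160
X = 17319 (X = 15568 + 1751 = 17319)
r(A) = A + A² (r(A) = A² + A = A + A²)
-43348/X + a/r(-175) = -43348/17319 - 17160*(-1/(175*(1 - 175))) = -43348*1/17319 - 17160/((-175*(-174))) = -43348/17319 - 17160/30450 = -43348/17319 - 17160*1/30450 = -43348/17319 - 572/1015 = -53904688/17578785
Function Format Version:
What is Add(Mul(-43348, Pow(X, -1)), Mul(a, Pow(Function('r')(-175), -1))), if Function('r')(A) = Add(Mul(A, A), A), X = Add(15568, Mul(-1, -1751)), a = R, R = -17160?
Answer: Rational(-53904688, 17578785) ≈ -3.0665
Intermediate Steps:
a = -17160
X = 17319 (X = Add(15568, 1751) = 17319)
Function('r')(A) = Add(A, Pow(A, 2)) (Function('r')(A) = Add(Pow(A, 2), A) = Add(A, Pow(A, 2)))
Add(Mul(-43348, Pow(X, -1)), Mul(a, Pow(Function('r')(-175), -1))) = Add(Mul(-43348, Pow(17319, -1)), Mul(-17160, Pow(Mul(-175, Add(1, -175)), -1))) = Add(Mul(-43348, Rational(1, 17319)), Mul(-17160, Pow(Mul(-175, -174), -1))) = Add(Rational(-43348, 17319), Mul(-17160, Pow(30450, -1))) = Add(Rational(-43348, 17319), Mul(-17160, Rational(1, 30450))) = Add(Rational(-43348, 17319), Rational(-572, 1015)) = Rational(-53904688, 17578785)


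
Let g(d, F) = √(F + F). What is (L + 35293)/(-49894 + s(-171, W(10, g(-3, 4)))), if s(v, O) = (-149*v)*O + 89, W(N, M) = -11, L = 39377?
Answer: -37335/165037 ≈ -0.22622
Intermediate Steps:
g(d, F) = √2*√F (g(d, F) = √(2*F) = √2*√F)
s(v, O) = 89 - 149*O*v (s(v, O) = -149*O*v + 89 = 89 - 149*O*v)
(L + 35293)/(-49894 + s(-171, W(10, g(-3, 4)))) = (39377 + 35293)/(-49894 + (89 - 149*(-11)*(-171))) = 74670/(-49894 + (89 - 280269)) = 74670/(-49894 - 280180) = 74670/(-330074) = 74670*(-1/330074) = -37335/165037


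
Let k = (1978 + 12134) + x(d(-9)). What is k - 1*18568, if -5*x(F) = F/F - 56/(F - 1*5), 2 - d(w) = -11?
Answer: -22274/5 ≈ -4454.8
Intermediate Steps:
d(w) = 13 (d(w) = 2 - 1*(-11) = 2 + 11 = 13)
x(F) = -⅕ + 56/(5*(-5 + F)) (x(F) = -(F/F - 56/(F - 1*5))/5 = -(1 - 56/(F - 5))/5 = -(1 - 56/(-5 + F))/5 = -⅕ + 56/(5*(-5 + F)))
k = 70566/5 (k = (1978 + 12134) + (61 - 1*13)/(5*(-5 + 13)) = 14112 + (⅕)*(61 - 13)/8 = 14112 + (⅕)*(⅛)*48 = 14112 + 6/5 = 70566/5 ≈ 14113.)
k - 1*18568 = 70566/5 - 1*18568 = 70566/5 - 18568 = -22274/5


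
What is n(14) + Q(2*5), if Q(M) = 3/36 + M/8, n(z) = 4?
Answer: 16/3 ≈ 5.3333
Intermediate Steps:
Q(M) = 1/12 + M/8 (Q(M) = 3*(1/36) + M*(1/8) = 1/12 + M/8)
n(14) + Q(2*5) = 4 + (1/12 + (2*5)/8) = 4 + (1/12 + (1/8)*10) = 4 + (1/12 + 5/4) = 4 + 4/3 = 16/3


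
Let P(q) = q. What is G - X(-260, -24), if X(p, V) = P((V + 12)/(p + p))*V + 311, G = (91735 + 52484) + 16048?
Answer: 10397176/65 ≈ 1.5996e+5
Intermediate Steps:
G = 160267 (G = 144219 + 16048 = 160267)
X(p, V) = 311 + V*(12 + V)/(2*p) (X(p, V) = ((V + 12)/(p + p))*V + 311 = ((12 + V)/((2*p)))*V + 311 = ((12 + V)*(1/(2*p)))*V + 311 = ((12 + V)/(2*p))*V + 311 = V*(12 + V)/(2*p) + 311 = 311 + V*(12 + V)/(2*p))
G - X(-260, -24) = 160267 - (622*(-260) - 24*(12 - 24))/(2*(-260)) = 160267 - (-1)*(-161720 - 24*(-12))/(2*260) = 160267 - (-1)*(-161720 + 288)/(2*260) = 160267 - (-1)*(-161432)/(2*260) = 160267 - 1*20179/65 = 160267 - 20179/65 = 10397176/65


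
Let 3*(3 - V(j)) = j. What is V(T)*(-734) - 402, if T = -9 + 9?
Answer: -2604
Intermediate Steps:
T = 0
V(j) = 3 - j/3
V(T)*(-734) - 402 = (3 - ⅓*0)*(-734) - 402 = (3 + 0)*(-734) - 402 = 3*(-734) - 402 = -2202 - 402 = -2604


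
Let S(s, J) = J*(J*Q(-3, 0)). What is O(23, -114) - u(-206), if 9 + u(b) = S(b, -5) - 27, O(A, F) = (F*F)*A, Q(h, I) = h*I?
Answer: 298944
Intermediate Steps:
Q(h, I) = I*h
O(A, F) = A*F**2 (O(A, F) = F**2*A = A*F**2)
S(s, J) = 0 (S(s, J) = J*(J*(0*(-3))) = J*(J*0) = J*0 = 0)
u(b) = -36 (u(b) = -9 + (0 - 27) = -9 - 27 = -36)
O(23, -114) - u(-206) = 23*(-114)**2 - 1*(-36) = 23*12996 + 36 = 298908 + 36 = 298944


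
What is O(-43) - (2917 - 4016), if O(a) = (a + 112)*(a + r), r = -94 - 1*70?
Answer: -13184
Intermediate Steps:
r = -164 (r = -94 - 70 = -164)
O(a) = (-164 + a)*(112 + a) (O(a) = (a + 112)*(a - 164) = (112 + a)*(-164 + a) = (-164 + a)*(112 + a))
O(-43) - (2917 - 4016) = (-18368 + (-43)**2 - 52*(-43)) - (2917 - 4016) = (-18368 + 1849 + 2236) - 1*(-1099) = -14283 + 1099 = -13184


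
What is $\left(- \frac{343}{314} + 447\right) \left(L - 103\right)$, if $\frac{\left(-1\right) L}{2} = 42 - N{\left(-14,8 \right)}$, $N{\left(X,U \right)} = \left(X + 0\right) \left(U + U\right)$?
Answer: $- \frac{88909525}{314} \approx -2.8315 \cdot 10^{5}$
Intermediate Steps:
$N{\left(X,U \right)} = 2 U X$ ($N{\left(X,U \right)} = X 2 U = 2 U X$)
$L = -532$ ($L = - 2 \left(42 - 2 \cdot 8 \left(-14\right)\right) = - 2 \left(42 - -224\right) = - 2 \left(42 + 224\right) = \left(-2\right) 266 = -532$)
$\left(- \frac{343}{314} + 447\right) \left(L - 103\right) = \left(- \frac{343}{314} + 447\right) \left(-532 - 103\right) = \left(\left(-343\right) \frac{1}{314} + 447\right) \left(-635\right) = \left(- \frac{343}{314} + 447\right) \left(-635\right) = \frac{140015}{314} \left(-635\right) = - \frac{88909525}{314}$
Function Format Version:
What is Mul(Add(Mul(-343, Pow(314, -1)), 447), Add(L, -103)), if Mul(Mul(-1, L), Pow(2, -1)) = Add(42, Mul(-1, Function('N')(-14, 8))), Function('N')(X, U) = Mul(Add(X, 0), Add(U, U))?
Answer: Rational(-88909525, 314) ≈ -2.8315e+5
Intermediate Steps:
Function('N')(X, U) = Mul(2, U, X) (Function('N')(X, U) = Mul(X, Mul(2, U)) = Mul(2, U, X))
L = -532 (L = Mul(-2, Add(42, Mul(-1, Mul(2, 8, -14)))) = Mul(-2, Add(42, Mul(-1, -224))) = Mul(-2, Add(42, 224)) = Mul(-2, 266) = -532)
Mul(Add(Mul(-343, Pow(314, -1)), 447), Add(L, -103)) = Mul(Add(Mul(-343, Pow(314, -1)), 447), Add(-532, -103)) = Mul(Add(Mul(-343, Rational(1, 314)), 447), -635) = Mul(Add(Rational(-343, 314), 447), -635) = Mul(Rational(140015, 314), -635) = Rational(-88909525, 314)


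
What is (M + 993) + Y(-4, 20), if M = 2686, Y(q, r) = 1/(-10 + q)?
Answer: 51505/14 ≈ 3678.9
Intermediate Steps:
(M + 993) + Y(-4, 20) = (2686 + 993) + 1/(-10 - 4) = 3679 + 1/(-14) = 3679 - 1/14 = 51505/14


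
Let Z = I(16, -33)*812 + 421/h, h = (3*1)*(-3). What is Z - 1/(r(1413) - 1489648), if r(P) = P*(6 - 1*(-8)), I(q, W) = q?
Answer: 171249678071/13228794 ≈ 12945.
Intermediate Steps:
r(P) = 14*P (r(P) = P*(6 + 8) = P*14 = 14*P)
h = -9 (h = 3*(-3) = -9)
Z = 116507/9 (Z = 16*812 + 421/(-9) = 12992 + 421*(-⅑) = 12992 - 421/9 = 116507/9 ≈ 12945.)
Z - 1/(r(1413) - 1489648) = 116507/9 - 1/(14*1413 - 1489648) = 116507/9 - 1/(19782 - 1489648) = 116507/9 - 1/(-1469866) = 116507/9 - 1*(-1/1469866) = 116507/9 + 1/1469866 = 171249678071/13228794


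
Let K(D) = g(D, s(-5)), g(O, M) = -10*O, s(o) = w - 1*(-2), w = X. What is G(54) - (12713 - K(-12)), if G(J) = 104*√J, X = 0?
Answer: -12593 + 312*√6 ≈ -11829.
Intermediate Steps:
w = 0
s(o) = 2 (s(o) = 0 - 1*(-2) = 0 + 2 = 2)
K(D) = -10*D
G(54) - (12713 - K(-12)) = 104*√54 - (12713 - (-10)*(-12)) = 104*(3*√6) - (12713 - 1*120) = 312*√6 - (12713 - 120) = 312*√6 - 1*12593 = 312*√6 - 12593 = -12593 + 312*√6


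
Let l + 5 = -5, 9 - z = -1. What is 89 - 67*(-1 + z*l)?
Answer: 6856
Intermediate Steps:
z = 10 (z = 9 - 1*(-1) = 9 + 1 = 10)
l = -10 (l = -5 - 5 = -10)
89 - 67*(-1 + z*l) = 89 - 67*(-1 + 10*(-10)) = 89 - 67*(-1 - 100) = 89 - 67*(-101) = 89 + 6767 = 6856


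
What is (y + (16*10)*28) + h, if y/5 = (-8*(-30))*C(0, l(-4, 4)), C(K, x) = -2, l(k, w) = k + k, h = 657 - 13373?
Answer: -10636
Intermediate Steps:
h = -12716
l(k, w) = 2*k
y = -2400 (y = 5*(-8*(-30)*(-2)) = 5*(240*(-2)) = 5*(-480) = -2400)
(y + (16*10)*28) + h = (-2400 + (16*10)*28) - 12716 = (-2400 + 160*28) - 12716 = (-2400 + 4480) - 12716 = 2080 - 12716 = -10636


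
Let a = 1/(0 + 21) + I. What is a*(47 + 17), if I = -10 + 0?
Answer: -13376/21 ≈ -636.95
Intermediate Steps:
I = -10
a = -209/21 (a = 1/(0 + 21) - 10 = 1/21 - 10 = -209/21 ≈ -9.9524)
a*(47 + 17) = -209*(47 + 17)/21 = -209/21*64 = -13376/21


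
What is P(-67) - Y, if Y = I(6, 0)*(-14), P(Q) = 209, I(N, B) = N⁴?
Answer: 18353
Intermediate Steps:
Y = -18144 (Y = 6⁴*(-14) = 1296*(-14) = -18144)
P(-67) - Y = 209 - 1*(-18144) = 209 + 18144 = 18353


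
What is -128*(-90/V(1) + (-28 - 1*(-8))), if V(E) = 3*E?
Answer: 6400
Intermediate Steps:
-128*(-90/V(1) + (-28 - 1*(-8))) = -128*(-90/(3*1) + (-28 - 1*(-8))) = -128*(-90/3 + (-28 + 8)) = -128*(-90*1/3 - 20) = -128*(-30 - 20) = -128*(-50) = 6400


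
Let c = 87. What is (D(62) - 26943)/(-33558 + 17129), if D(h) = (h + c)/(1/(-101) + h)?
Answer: 168675074/102861969 ≈ 1.6398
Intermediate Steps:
D(h) = (87 + h)/(-1/101 + h) (D(h) = (h + 87)/(1/(-101) + h) = (87 + h)/(-1/101 + h))
(D(62) - 26943)/(-33558 + 17129) = (101*(87 + 62)/(-1 + 101*62) - 26943)/(-33558 + 17129) = (101*149/(-1 + 6262) - 26943)/(-16429) = (101*149/6261 - 26943)*(-1/16429) = (101*(1/6261)*149 - 26943)*(-1/16429) = (15049/6261 - 26943)*(-1/16429) = -168675074/6261*(-1/16429) = 168675074/102861969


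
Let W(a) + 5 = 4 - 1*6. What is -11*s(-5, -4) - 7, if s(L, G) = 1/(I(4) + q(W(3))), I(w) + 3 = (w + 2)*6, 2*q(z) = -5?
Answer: -449/61 ≈ -7.3607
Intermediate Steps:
W(a) = -7 (W(a) = -5 + (4 - 1*6) = -5 + (4 - 6) = -5 - 2 = -7)
q(z) = -5/2 (q(z) = (1/2)*(-5) = -5/2)
I(w) = 9 + 6*w (I(w) = -3 + (w + 2)*6 = -3 + (2 + w)*6 = -3 + (12 + 6*w) = 9 + 6*w)
s(L, G) = 2/61 (s(L, G) = 1/((9 + 6*4) - 5/2) = 1/((9 + 24) - 5/2) = 1/(33 - 5/2) = 1/(61/2) = 2/61)
-11*s(-5, -4) - 7 = -11*2/61 - 7 = -22/61 - 7 = -449/61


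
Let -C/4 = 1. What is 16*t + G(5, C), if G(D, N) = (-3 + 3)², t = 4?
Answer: 64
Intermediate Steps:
C = -4 (C = -4*1 = -4)
G(D, N) = 0 (G(D, N) = 0² = 0)
16*t + G(5, C) = 16*4 + 0 = 64 + 0 = 64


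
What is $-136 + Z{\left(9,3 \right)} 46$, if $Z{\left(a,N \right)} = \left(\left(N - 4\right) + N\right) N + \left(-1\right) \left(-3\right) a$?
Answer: $1382$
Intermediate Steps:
$Z{\left(a,N \right)} = 3 a + N \left(-4 + 2 N\right)$ ($Z{\left(a,N \right)} = \left(\left(-4 + N\right) + N\right) N + 3 a = \left(-4 + 2 N\right) N + 3 a = N \left(-4 + 2 N\right) + 3 a = 3 a + N \left(-4 + 2 N\right)$)
$-136 + Z{\left(9,3 \right)} 46 = -136 + \left(\left(-4\right) 3 + 2 \cdot 3^{2} + 3 \cdot 9\right) 46 = -136 + \left(-12 + 2 \cdot 9 + 27\right) 46 = -136 + \left(-12 + 18 + 27\right) 46 = -136 + 33 \cdot 46 = -136 + 1518 = 1382$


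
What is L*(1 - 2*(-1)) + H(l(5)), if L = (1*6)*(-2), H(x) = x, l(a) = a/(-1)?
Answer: -41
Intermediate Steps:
l(a) = -a (l(a) = a*(-1) = -a)
L = -12 (L = 6*(-2) = -12)
L*(1 - 2*(-1)) + H(l(5)) = -12*(1 - 2*(-1)) - 1*5 = -12*(1 + 2) - 5 = -12*3 - 5 = -36 - 5 = -41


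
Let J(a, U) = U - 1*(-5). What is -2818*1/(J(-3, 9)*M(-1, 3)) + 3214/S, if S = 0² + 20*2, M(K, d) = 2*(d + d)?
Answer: 13351/210 ≈ 63.576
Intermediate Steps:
J(a, U) = 5 + U (J(a, U) = U + 5 = 5 + U)
M(K, d) = 4*d (M(K, d) = 2*(2*d) = 4*d)
S = 40 (S = 0 + 40 = 40)
-2818*1/(J(-3, 9)*M(-1, 3)) + 3214/S = -2818*1/(12*(5 + 9)) + 3214/40 = -2818/(12*14) + 3214*(1/40) = -2818/168 + 1607/20 = -2818*1/168 + 1607/20 = -1409/84 + 1607/20 = 13351/210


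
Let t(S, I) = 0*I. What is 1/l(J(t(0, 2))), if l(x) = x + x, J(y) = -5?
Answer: -⅒ ≈ -0.10000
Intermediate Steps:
t(S, I) = 0
l(x) = 2*x
1/l(J(t(0, 2))) = 1/(2*(-5)) = 1/(-10) = -⅒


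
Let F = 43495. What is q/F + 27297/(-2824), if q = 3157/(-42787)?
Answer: -50800287278173/5255522075560 ≈ -9.6661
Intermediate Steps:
q = -3157/42787 (q = 3157*(-1/42787) = -3157/42787 ≈ -0.073784)
q/F + 27297/(-2824) = -3157/42787/43495 + 27297/(-2824) = -3157/42787*1/43495 + 27297*(-1/2824) = -3157/1861020565 - 27297/2824 = -50800287278173/5255522075560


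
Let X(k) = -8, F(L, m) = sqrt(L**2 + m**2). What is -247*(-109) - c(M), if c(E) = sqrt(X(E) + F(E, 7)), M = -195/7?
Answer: 26923 - sqrt(-392 + 7*sqrt(40426))/7 ≈ 26918.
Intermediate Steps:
M = -195/7 (M = -195*1/7 = -195/7 ≈ -27.857)
c(E) = sqrt(-8 + sqrt(49 + E**2)) (c(E) = sqrt(-8 + sqrt(E**2 + 7**2)) = sqrt(-8 + sqrt(E**2 + 49)) = sqrt(-8 + sqrt(49 + E**2)))
-247*(-109) - c(M) = -247*(-109) - sqrt(-8 + sqrt(49 + (-195/7)**2)) = 26923 - sqrt(-8 + sqrt(49 + 38025/49)) = 26923 - sqrt(-8 + sqrt(40426/49)) = 26923 - sqrt(-8 + sqrt(40426)/7)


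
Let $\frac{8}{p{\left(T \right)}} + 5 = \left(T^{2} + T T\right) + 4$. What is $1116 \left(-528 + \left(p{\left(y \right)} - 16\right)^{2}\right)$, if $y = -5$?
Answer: $- \frac{742756032}{2401} \approx -3.0935 \cdot 10^{5}$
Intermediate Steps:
$p{\left(T \right)} = \frac{8}{-1 + 2 T^{2}}$ ($p{\left(T \right)} = \frac{8}{-5 + \left(\left(T^{2} + T T\right) + 4\right)} = \frac{8}{-5 + \left(\left(T^{2} + T^{2}\right) + 4\right)} = \frac{8}{-5 + \left(2 T^{2} + 4\right)} = \frac{8}{-5 + \left(4 + 2 T^{2}\right)} = \frac{8}{-1 + 2 T^{2}}$)
$1116 \left(-528 + \left(p{\left(y \right)} - 16\right)^{2}\right) = 1116 \left(-528 + \left(\frac{8}{-1 + 2 \left(-5\right)^{2}} - 16\right)^{2}\right) = 1116 \left(-528 + \left(\frac{8}{-1 + 2 \cdot 25} - 16\right)^{2}\right) = 1116 \left(-528 + \left(\frac{8}{-1 + 50} - 16\right)^{2}\right) = 1116 \left(-528 + \left(\frac{8}{49} - 16\right)^{2}\right) = 1116 \left(-528 + \left(- \frac{776}{49}\right)^{2}\right) = 1116 \left(-528 + \frac{602176}{2401}\right) = 1116 \left(- \frac{665552}{2401}\right) = - \frac{742756032}{2401}$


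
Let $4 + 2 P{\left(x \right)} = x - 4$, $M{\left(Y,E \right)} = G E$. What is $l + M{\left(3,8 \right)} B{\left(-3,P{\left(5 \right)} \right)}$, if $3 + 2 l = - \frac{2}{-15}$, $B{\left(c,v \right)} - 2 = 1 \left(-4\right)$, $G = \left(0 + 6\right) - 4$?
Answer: $- \frac{1003}{30} \approx -33.433$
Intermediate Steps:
$G = 2$ ($G = 6 - 4 = 2$)
$M{\left(Y,E \right)} = 2 E$
$P{\left(x \right)} = -4 + \frac{x}{2}$ ($P{\left(x \right)} = -2 + \frac{x - 4}{2} = -2 + \frac{-4 + x}{2} = -2 + \left(-2 + \frac{x}{2}\right) = -4 + \frac{x}{2}$)
$B{\left(c,v \right)} = -2$ ($B{\left(c,v \right)} = 2 + 1 \left(-4\right) = 2 - 4 = -2$)
$l = - \frac{43}{30}$ ($l = - \frac{3}{2} + \frac{\left(-2\right) \frac{1}{-15}}{2} = - \frac{3}{2} + \frac{\left(-2\right) \left(- \frac{1}{15}\right)}{2} = - \frac{3}{2} + \frac{1}{2} \cdot \frac{2}{15} = - \frac{3}{2} + \frac{1}{15} = - \frac{43}{30} \approx -1.4333$)
$l + M{\left(3,8 \right)} B{\left(-3,P{\left(5 \right)} \right)} = - \frac{43}{30} + 2 \cdot 8 \left(-2\right) = - \frac{43}{30} + 16 \left(-2\right) = - \frac{43}{30} - 32 = - \frac{1003}{30}$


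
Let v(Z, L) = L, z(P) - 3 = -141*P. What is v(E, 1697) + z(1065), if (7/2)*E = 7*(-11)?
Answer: -148465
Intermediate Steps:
E = -22 (E = 2*(7*(-11))/7 = (2/7)*(-77) = -22)
z(P) = 3 - 141*P
v(E, 1697) + z(1065) = 1697 + (3 - 141*1065) = 1697 + (3 - 150165) = 1697 - 150162 = -148465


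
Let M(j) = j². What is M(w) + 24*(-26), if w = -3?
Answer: -615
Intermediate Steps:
M(w) + 24*(-26) = (-3)² + 24*(-26) = 9 - 624 = -615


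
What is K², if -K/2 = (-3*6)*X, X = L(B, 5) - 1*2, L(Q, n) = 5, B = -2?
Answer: 11664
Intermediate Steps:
X = 3 (X = 5 - 1*2 = 5 - 2 = 3)
K = 108 (K = -2*(-3*6)*3 = -(-36)*3 = -2*(-54) = 108)
K² = 108² = 11664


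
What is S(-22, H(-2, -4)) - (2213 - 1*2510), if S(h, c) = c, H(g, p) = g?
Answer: 295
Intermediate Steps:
S(-22, H(-2, -4)) - (2213 - 1*2510) = -2 - (2213 - 1*2510) = -2 - (2213 - 2510) = -2 - 1*(-297) = -2 + 297 = 295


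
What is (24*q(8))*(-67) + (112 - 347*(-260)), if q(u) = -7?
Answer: 101588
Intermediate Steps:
(24*q(8))*(-67) + (112 - 347*(-260)) = (24*(-7))*(-67) + (112 - 347*(-260)) = -168*(-67) + (112 + 90220) = 11256 + 90332 = 101588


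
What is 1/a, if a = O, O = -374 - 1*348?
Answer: -1/722 ≈ -0.0013850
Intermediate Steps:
O = -722 (O = -374 - 348 = -722)
a = -722
1/a = 1/(-722) = -1/722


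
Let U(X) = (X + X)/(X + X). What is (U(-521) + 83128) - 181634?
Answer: -98505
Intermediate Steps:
U(X) = 1 (U(X) = (2*X)/((2*X)) = (2*X)*(1/(2*X)) = 1)
(U(-521) + 83128) - 181634 = (1 + 83128) - 181634 = 83129 - 181634 = -98505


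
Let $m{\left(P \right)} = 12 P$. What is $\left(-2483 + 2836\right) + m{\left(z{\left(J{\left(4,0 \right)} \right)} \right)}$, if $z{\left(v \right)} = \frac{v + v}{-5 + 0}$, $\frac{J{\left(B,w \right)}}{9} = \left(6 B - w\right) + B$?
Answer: $- \frac{4283}{5} \approx -856.6$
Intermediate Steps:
$J{\left(B,w \right)} = - 9 w + 63 B$ ($J{\left(B,w \right)} = 9 \left(\left(6 B - w\right) + B\right) = 9 \left(\left(- w + 6 B\right) + B\right) = 9 \left(- w + 7 B\right) = - 9 w + 63 B$)
$z{\left(v \right)} = - \frac{2 v}{5}$ ($z{\left(v \right)} = \frac{2 v}{-5} = 2 v \left(- \frac{1}{5}\right) = - \frac{2 v}{5}$)
$\left(-2483 + 2836\right) + m{\left(z{\left(J{\left(4,0 \right)} \right)} \right)} = \left(-2483 + 2836\right) + 12 \left(- \frac{2 \left(\left(-9\right) 0 + 63 \cdot 4\right)}{5}\right) = 353 + 12 \left(- \frac{2 \left(0 + 252\right)}{5}\right) = 353 + 12 \left(\left(- \frac{2}{5}\right) 252\right) = 353 + 12 \left(- \frac{504}{5}\right) = 353 - \frac{6048}{5} = - \frac{4283}{5}$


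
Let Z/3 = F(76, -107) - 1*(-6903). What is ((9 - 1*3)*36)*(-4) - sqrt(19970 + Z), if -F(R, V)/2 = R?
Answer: -864 - sqrt(40223) ≈ -1064.6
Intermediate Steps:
F(R, V) = -2*R
Z = 20253 (Z = 3*(-2*76 - 1*(-6903)) = 3*(-152 + 6903) = 3*6751 = 20253)
((9 - 1*3)*36)*(-4) - sqrt(19970 + Z) = ((9 - 1*3)*36)*(-4) - sqrt(19970 + 20253) = ((9 - 3)*36)*(-4) - sqrt(40223) = (6*36)*(-4) - sqrt(40223) = 216*(-4) - sqrt(40223) = -864 - sqrt(40223)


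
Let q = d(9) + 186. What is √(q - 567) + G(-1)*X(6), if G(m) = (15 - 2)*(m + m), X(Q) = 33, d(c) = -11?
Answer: -858 + 14*I*√2 ≈ -858.0 + 19.799*I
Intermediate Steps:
q = 175 (q = -11 + 186 = 175)
G(m) = 26*m (G(m) = 13*(2*m) = 26*m)
√(q - 567) + G(-1)*X(6) = √(175 - 567) + (26*(-1))*33 = √(-392) - 26*33 = 14*I*√2 - 858 = -858 + 14*I*√2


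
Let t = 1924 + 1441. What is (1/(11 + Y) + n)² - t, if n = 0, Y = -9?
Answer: -13459/4 ≈ -3364.8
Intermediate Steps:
t = 3365
(1/(11 + Y) + n)² - t = (1/(11 - 9) + 0)² - 1*3365 = (1/2 + 0)² - 3365 = (½ + 0)² - 3365 = (½)² - 3365 = ¼ - 3365 = -13459/4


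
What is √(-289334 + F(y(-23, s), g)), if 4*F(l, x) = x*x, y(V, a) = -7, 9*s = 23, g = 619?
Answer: 5*I*√30967/2 ≈ 439.94*I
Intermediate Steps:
s = 23/9 (s = (⅑)*23 = 23/9 ≈ 2.5556)
F(l, x) = x²/4 (F(l, x) = (x*x)/4 = x²/4)
√(-289334 + F(y(-23, s), g)) = √(-289334 + (¼)*619²) = √(-289334 + (¼)*383161) = √(-289334 + 383161/4) = √(-774175/4) = 5*I*√30967/2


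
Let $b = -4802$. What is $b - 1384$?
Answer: $-6186$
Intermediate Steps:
$b - 1384 = -4802 - 1384 = -6186$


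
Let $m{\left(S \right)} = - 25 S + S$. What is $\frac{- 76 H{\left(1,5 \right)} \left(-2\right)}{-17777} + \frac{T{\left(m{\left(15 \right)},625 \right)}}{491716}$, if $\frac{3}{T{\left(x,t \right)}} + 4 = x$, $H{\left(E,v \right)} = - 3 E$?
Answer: $\frac{81616935213}{3181809660848} \approx 0.025651$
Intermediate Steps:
$m{\left(S \right)} = - 24 S$
$T{\left(x,t \right)} = \frac{3}{-4 + x}$
$\frac{- 76 H{\left(1,5 \right)} \left(-2\right)}{-17777} + \frac{T{\left(m{\left(15 \right)},625 \right)}}{491716} = \frac{- 76 \left(\left(-3\right) 1\right) \left(-2\right)}{-17777} + \frac{3 \frac{1}{-4 - 360}}{491716} = \left(-76\right) \left(-3\right) \left(-2\right) \left(- \frac{1}{17777}\right) + \frac{3}{-4 - 360} \cdot \frac{1}{491716} = 228 \left(-2\right) \left(- \frac{1}{17777}\right) + \frac{3}{-364} \cdot \frac{1}{491716} = \left(-456\right) \left(- \frac{1}{17777}\right) + 3 \left(- \frac{1}{364}\right) \frac{1}{491716} = \frac{456}{17777} - \frac{3}{178984624} = \frac{81616935213}{3181809660848}$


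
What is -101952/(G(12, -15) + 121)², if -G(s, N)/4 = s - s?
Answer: -101952/14641 ≈ -6.9635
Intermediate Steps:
G(s, N) = 0 (G(s, N) = -4*(s - s) = -4*0 = 0)
-101952/(G(12, -15) + 121)² = -101952/(0 + 121)² = -101952/(121²) = -101952/14641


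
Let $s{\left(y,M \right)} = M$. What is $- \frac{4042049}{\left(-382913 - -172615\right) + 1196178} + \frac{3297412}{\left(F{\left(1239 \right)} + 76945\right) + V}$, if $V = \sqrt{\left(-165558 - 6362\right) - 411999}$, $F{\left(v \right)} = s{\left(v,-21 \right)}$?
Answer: $\frac{45229639405659277}{1166865029797320} - \frac{3297412 i \sqrt{583919}}{5917885695} \approx 38.762 - 0.42578 i$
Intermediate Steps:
$F{\left(v \right)} = -21$
$V = i \sqrt{583919}$ ($V = \sqrt{\left(-165558 - 6362\right) - 411999} = \sqrt{-171920 - 411999} = \sqrt{-583919} = i \sqrt{583919} \approx 764.15 i$)
$- \frac{4042049}{\left(-382913 - -172615\right) + 1196178} + \frac{3297412}{\left(F{\left(1239 \right)} + 76945\right) + V} = - \frac{4042049}{\left(-382913 - -172615\right) + 1196178} + \frac{3297412}{\left(-21 + 76945\right) + i \sqrt{583919}} = - \frac{4042049}{\left(-382913 + 172615\right) + 1196178} + \frac{3297412}{76924 + i \sqrt{583919}} = - \frac{4042049}{-210298 + 1196178} + \frac{3297412}{76924 + i \sqrt{583919}} = - \frac{4042049}{985880} + \frac{3297412}{76924 + i \sqrt{583919}}$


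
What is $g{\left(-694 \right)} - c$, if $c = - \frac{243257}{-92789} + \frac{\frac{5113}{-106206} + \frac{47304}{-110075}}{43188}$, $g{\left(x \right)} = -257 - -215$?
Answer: $- \frac{2090463105236433982889}{46848677281479599400} \approx -44.622$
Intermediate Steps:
$g{\left(x \right)} = -42$ ($g{\left(x \right)} = -257 + 215 = -42$)
$c = \frac{122818659414290808089}{46848677281479599400}$ ($c = \left(-243257\right) \left(- \frac{1}{92789}\right) + \left(5113 \left(- \frac{1}{106206}\right) + 47304 \left(- \frac{1}{110075}\right)\right) \frac{1}{43188} = \frac{243257}{92789} + \left(- \frac{5113}{106206} - \frac{47304}{110075}\right) \frac{1}{43188} = \frac{243257}{92789} - \frac{5586782099}{504894731934600} = \frac{122818659414290808089}{46848677281479599400} \approx 2.6216$)
$g{\left(-694 \right)} - c = -42 - \frac{122818659414290808089}{46848677281479599400} = - \frac{2090463105236433982889}{46848677281479599400}$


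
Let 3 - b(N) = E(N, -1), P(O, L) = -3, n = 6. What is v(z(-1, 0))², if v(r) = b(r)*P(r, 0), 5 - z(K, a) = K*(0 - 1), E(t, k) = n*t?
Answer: 3969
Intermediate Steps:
E(t, k) = 6*t
b(N) = 3 - 6*N
z(K, a) = 5 + K (z(K, a) = 5 - K*(0 - 1) = 5 - K*(-1) = 5 - (-1)*K = 5 + K)
v(r) = -9 + 18*r (v(r) = (3 - 6*r)*(-3) = -9 + 18*r)
v(z(-1, 0))² = (-9 + 18*(5 - 1))² = (-9 + 18*4)² = (-9 + 72)² = 63² = 3969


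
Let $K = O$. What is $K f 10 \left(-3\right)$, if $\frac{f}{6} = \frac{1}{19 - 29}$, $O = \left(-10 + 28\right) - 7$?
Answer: $198$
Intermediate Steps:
$O = 11$ ($O = 18 - 7 = 11$)
$K = 11$
$f = - \frac{3}{5}$ ($f = \frac{6}{19 - 29} = \frac{6}{-10} = 6 \left(- \frac{1}{10}\right) = - \frac{3}{5} \approx -0.6$)
$K f 10 \left(-3\right) = 11 \left(- \frac{3}{5}\right) 10 \left(-3\right) = \left(- \frac{33}{5}\right) \left(-30\right) = 198$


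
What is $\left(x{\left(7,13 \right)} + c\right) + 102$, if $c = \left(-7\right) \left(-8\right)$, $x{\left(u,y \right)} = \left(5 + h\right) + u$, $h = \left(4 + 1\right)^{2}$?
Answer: $195$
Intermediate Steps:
$h = 25$ ($h = 5^{2} = 25$)
$x{\left(u,y \right)} = 30 + u$ ($x{\left(u,y \right)} = \left(5 + 25\right) + u = 30 + u$)
$c = 56$
$\left(x{\left(7,13 \right)} + c\right) + 102 = \left(\left(30 + 7\right) + 56\right) + 102 = \left(37 + 56\right) + 102 = 93 + 102 = 195$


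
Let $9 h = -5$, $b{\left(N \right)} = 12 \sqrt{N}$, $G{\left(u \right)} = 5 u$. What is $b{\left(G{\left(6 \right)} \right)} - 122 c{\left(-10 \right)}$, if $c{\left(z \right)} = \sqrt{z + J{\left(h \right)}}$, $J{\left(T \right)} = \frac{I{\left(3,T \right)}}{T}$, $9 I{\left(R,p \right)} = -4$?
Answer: $12 \sqrt{30} - \frac{122 i \sqrt{230}}{5} \approx 65.727 - 370.04 i$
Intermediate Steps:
$I{\left(R,p \right)} = - \frac{4}{9}$ ($I{\left(R,p \right)} = \frac{1}{9} \left(-4\right) = - \frac{4}{9}$)
$h = - \frac{5}{9}$ ($h = \frac{1}{9} \left(-5\right) = - \frac{5}{9} \approx -0.55556$)
$J{\left(T \right)} = - \frac{4}{9 T}$
$c{\left(z \right)} = \sqrt{\frac{4}{5} + z}$ ($c{\left(z \right)} = \sqrt{z - \frac{4}{9 \left(- \frac{5}{9}\right)}} = \sqrt{z - - \frac{4}{5}} = \sqrt{z + \frac{4}{5}} = \sqrt{\frac{4}{5} + z}$)
$b{\left(G{\left(6 \right)} \right)} - 122 c{\left(-10 \right)} = 12 \sqrt{5 \cdot 6} - 122 \frac{\sqrt{20 + 25 \left(-10\right)}}{5} = 12 \sqrt{30} - 122 \frac{\sqrt{20 - 250}}{5} = 12 \sqrt{30} - 122 \frac{\sqrt{-230}}{5} = 12 \sqrt{30} - 122 \frac{i \sqrt{230}}{5} = 12 \sqrt{30} - \frac{122 i \sqrt{230}}{5}$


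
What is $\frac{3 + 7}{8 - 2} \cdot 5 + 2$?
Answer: $\frac{31}{3} \approx 10.333$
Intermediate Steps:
$\frac{3 + 7}{8 - 2} \cdot 5 + 2 = \frac{10}{6} \cdot 5 + 2 = 10 \cdot \frac{1}{6} \cdot 5 + 2 = \frac{5}{3} \cdot 5 + 2 = \frac{25}{3} + 2 = \frac{31}{3}$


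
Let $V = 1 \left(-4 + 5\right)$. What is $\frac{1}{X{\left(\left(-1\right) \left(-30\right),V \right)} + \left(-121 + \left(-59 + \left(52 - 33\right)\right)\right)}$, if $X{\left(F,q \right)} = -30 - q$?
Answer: $- \frac{1}{192} \approx -0.0052083$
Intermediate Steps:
$V = 1$ ($V = 1 \cdot 1 = 1$)
$\frac{1}{X{\left(\left(-1\right) \left(-30\right),V \right)} + \left(-121 + \left(-59 + \left(52 - 33\right)\right)\right)} = \frac{1}{\left(-30 - 1\right) + \left(-121 + \left(-59 + \left(52 - 33\right)\right)\right)} = \frac{1}{-31 + \left(-121 + \left(-59 + 19\right)\right)} = \frac{1}{-31 - 161} = \frac{1}{-192} = - \frac{1}{192}$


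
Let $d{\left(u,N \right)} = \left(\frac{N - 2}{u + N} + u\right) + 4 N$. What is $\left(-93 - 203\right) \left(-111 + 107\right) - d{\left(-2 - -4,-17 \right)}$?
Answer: $\frac{18731}{15} \approx 1248.7$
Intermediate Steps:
$d{\left(u,N \right)} = u + 4 N + \frac{-2 + N}{N + u}$ ($d{\left(u,N \right)} = \left(\frac{-2 + N}{N + u} + u\right) + 4 N = \left(u + \frac{-2 + N}{N + u}\right) + 4 N = u + 4 N + \frac{-2 + N}{N + u}$)
$\left(-93 - 203\right) \left(-111 + 107\right) - d{\left(-2 - -4,-17 \right)} = \left(-93 - 203\right) \left(-111 + 107\right) - \frac{-2 - 17 + \left(-2 - -4\right)^{2} + 4 \left(-17\right)^{2} + 5 \left(-17\right) \left(-2 - -4\right)}{-17 - -2} = \left(-296\right) \left(-4\right) - \frac{-2 - 17 + \left(-2 + 4\right)^{2} + 4 \cdot 289 + 5 \left(-17\right) \left(-2 + 4\right)}{-17 + \left(-2 + 4\right)} = 1184 - \frac{-2 - 17 + 2^{2} + 1156 + 5 \left(-17\right) 2}{-17 + 2} = 1184 - \frac{-2 - 17 + 4 + 1156 - 170}{-15} = 1184 - \left(- \frac{1}{15}\right) 971 = 1184 - - \frac{971}{15} = 1184 + \frac{971}{15} = \frac{18731}{15}$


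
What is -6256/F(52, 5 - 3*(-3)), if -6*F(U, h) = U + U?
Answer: 4692/13 ≈ 360.92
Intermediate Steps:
F(U, h) = -U/3 (F(U, h) = -(U + U)/6 = -U/3)
-6256/F(52, 5 - 3*(-3)) = -6256/((-⅓*52)) = -6256/(-52/3) = -6256*(-3/52) = 4692/13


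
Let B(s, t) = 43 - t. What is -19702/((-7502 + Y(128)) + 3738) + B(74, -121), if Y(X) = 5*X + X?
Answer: 255523/1498 ≈ 170.58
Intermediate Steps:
Y(X) = 6*X
-19702/((-7502 + Y(128)) + 3738) + B(74, -121) = -19702/((-7502 + 6*128) + 3738) + (43 - 1*(-121)) = -19702/((-7502 + 768) + 3738) + (43 + 121) = -19702/(-6734 + 3738) + 164 = -19702/(-2996) + 164 = -19702*(-1/2996) + 164 = 9851/1498 + 164 = 255523/1498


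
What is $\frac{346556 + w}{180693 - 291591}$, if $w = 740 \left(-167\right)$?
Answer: $- \frac{111488}{55449} \approx -2.0106$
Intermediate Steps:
$w = -123580$
$\frac{346556 + w}{180693 - 291591} = \frac{346556 - 123580}{180693 - 291591} = \frac{222976}{-110898} = 222976 \left(- \frac{1}{110898}\right) = - \frac{111488}{55449}$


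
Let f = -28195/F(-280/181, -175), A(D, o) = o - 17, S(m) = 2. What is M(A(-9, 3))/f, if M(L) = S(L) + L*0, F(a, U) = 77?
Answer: -154/28195 ≈ -0.0054620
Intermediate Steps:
A(D, o) = -17 + o
f = -28195/77 ≈ -366.17
M(L) = 2 (M(L) = 2 + L*0 = 2 + 0 = 2)
M(A(-9, 3))/f = 2/(-28195/77) = 2*(-77/28195) = -154/28195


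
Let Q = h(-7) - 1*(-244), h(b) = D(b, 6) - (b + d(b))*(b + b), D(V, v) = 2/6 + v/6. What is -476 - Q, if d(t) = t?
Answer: -1576/3 ≈ -525.33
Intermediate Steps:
D(V, v) = 1/3 + v/6 (D(V, v) = 2*(1/6) + v*(1/6) = 1/3 + v/6)
h(b) = 4/3 - 4*b**2 (h(b) = (1/3 + (1/6)*6) - (b + b)*(b + b) = (1/3 + 1) - 2*b*2*b = 4/3 - 4*b**2)
Q = 148/3 (Q = (4/3 - 4*(-7)**2) - 1*(-244) = (4/3 - 4*49) + 244 = (4/3 - 196) + 244 = -584/3 + 244 = 148/3 ≈ 49.333)
-476 - Q = -476 - 1*148/3 = -476 - 148/3 = -1576/3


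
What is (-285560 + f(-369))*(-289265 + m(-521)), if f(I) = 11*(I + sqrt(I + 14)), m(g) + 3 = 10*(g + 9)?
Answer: 85260358172 - 3238268*I*sqrt(355) ≈ 8.526e+10 - 6.1014e+7*I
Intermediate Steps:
m(g) = 87 + 10*g (m(g) = -3 + 10*(g + 9) = -3 + 10*(9 + g) = -3 + (90 + 10*g) = 87 + 10*g)
f(I) = 11*I + 11*sqrt(14 + I) (f(I) = 11*(I + sqrt(14 + I)) = 11*I + 11*sqrt(14 + I))
(-285560 + f(-369))*(-289265 + m(-521)) = (-285560 + (11*(-369) + 11*sqrt(14 - 369)))*(-289265 + (87 + 10*(-521))) = (-285560 + (-4059 + 11*sqrt(-355)))*(-289265 + (87 - 5210)) = (-285560 + (-4059 + 11*(I*sqrt(355))))*(-289265 - 5123) = (-285560 + (-4059 + 11*I*sqrt(355)))*(-294388) = (-289619 + 11*I*sqrt(355))*(-294388) = 85260358172 - 3238268*I*sqrt(355)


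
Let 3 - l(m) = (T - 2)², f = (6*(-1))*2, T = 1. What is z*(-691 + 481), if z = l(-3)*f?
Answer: 5040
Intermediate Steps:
f = -12 (f = -6*2 = -12)
l(m) = 2 (l(m) = 3 - (1 - 2)² = 3 - 1*(-1)² = 3 - 1*1 = 3 - 1 = 2)
z = -24 (z = 2*(-12) = -24)
z*(-691 + 481) = -24*(-691 + 481) = -24*(-210) = 5040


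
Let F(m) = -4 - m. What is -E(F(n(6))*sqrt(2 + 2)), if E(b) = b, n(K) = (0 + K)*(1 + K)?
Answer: 92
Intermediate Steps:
n(K) = K*(1 + K)
-E(F(n(6))*sqrt(2 + 2)) = -(-4 - 6*(1 + 6))*sqrt(2 + 2) = -(-4 - 6*7)*sqrt(4) = -(-4 - 1*42)*2 = -(-4 - 42)*2 = -(-46)*2 = -1*(-92) = 92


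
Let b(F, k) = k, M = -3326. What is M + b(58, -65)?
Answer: -3391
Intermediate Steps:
M + b(58, -65) = -3326 - 65 = -3391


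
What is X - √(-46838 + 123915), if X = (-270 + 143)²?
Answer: 16129 - 77*√13 ≈ 15851.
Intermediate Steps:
X = 16129 (X = (-127)² = 16129)
X - √(-46838 + 123915) = 16129 - √(-46838 + 123915) = 16129 - √77077 = 16129 - 77*√13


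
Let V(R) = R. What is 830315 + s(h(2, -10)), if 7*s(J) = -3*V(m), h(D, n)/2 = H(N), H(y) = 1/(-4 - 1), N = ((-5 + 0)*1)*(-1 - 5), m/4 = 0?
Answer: 830315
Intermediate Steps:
m = 0 (m = 4*0 = 0)
N = 30 (N = -5*1*(-6) = -5*(-6) = 30)
H(y) = -⅕ (H(y) = 1/(-5) = -⅕)
h(D, n) = -⅖ (h(D, n) = 2*(-⅕) = -⅖)
s(J) = 0 (s(J) = (-3*0)/7 = (⅐)*0 = 0)
830315 + s(h(2, -10)) = 830315 + 0 = 830315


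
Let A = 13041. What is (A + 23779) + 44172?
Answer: 80992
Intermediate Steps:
(A + 23779) + 44172 = (13041 + 23779) + 44172 = 36820 + 44172 = 80992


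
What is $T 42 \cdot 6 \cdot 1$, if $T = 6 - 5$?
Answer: $252$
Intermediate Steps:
$T = 1$
$T 42 \cdot 6 \cdot 1 = 1 \cdot 42 \cdot 6 \cdot 1 = 42 \cdot 6 = 252$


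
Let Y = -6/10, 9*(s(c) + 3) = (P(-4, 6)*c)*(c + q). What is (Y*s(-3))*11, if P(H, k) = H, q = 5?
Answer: 11/5 ≈ 2.2000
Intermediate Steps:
s(c) = -3 - 4*c*(5 + c)/9 (s(c) = -3 + ((-4*c)*(c + 5))/9 = -3 + ((-4*c)*(5 + c))/9 = -3 + (-4*c*(5 + c))/9 = -3 - 4*c*(5 + c)/9)
Y = -⅗ (Y = -6*⅒ = -⅗ ≈ -0.60000)
(Y*s(-3))*11 = -3*(-3 - 20/9*(-3) - 4/9*(-3)²)/5*11 = -3*(-3 + 20/3 - 4/9*9)/5*11 = -3*(-3 + 20/3 - 4)/5*11 = -⅗*(-⅓)*11 = (⅕)*11 = 11/5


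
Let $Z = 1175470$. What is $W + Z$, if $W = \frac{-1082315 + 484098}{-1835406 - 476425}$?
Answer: $\frac{2717488583787}{2311831} \approx 1.1755 \cdot 10^{6}$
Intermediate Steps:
$W = \frac{598217}{2311831}$ ($W = - \frac{598217}{-2311831} = \left(-598217\right) \left(- \frac{1}{2311831}\right) = \frac{598217}{2311831} \approx 0.25876$)
$W + Z = \frac{598217}{2311831} + 1175470 = \frac{2717488583787}{2311831}$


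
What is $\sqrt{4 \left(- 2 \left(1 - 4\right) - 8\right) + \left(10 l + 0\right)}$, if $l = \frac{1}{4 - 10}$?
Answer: $\frac{i \sqrt{87}}{3} \approx 3.1091 i$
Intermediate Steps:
$l = - \frac{1}{6}$ ($l = \frac{1}{-6} = - \frac{1}{6} \approx -0.16667$)
$\sqrt{4 \left(- 2 \left(1 - 4\right) - 8\right) + \left(10 l + 0\right)} = \sqrt{4 \left(- 2 \left(1 - 4\right) - 8\right) + \left(10 \left(- \frac{1}{6}\right) + 0\right)} = \sqrt{4 \left(\left(-2\right) \left(-3\right) - 8\right) + \left(- \frac{5}{3} + 0\right)} = \sqrt{4 \left(6 - 8\right) - \frac{5}{3}} = \sqrt{4 \left(-2\right) - \frac{5}{3}} = \sqrt{-8 - \frac{5}{3}} = \sqrt{- \frac{29}{3}} = \frac{i \sqrt{87}}{3}$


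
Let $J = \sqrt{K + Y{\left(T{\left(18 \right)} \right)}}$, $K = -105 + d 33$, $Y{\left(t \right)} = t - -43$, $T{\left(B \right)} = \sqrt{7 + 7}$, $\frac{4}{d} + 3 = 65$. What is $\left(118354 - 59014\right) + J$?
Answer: $59340 + \frac{\sqrt{-57536 + 961 \sqrt{14}}}{31} \approx 59340.0 + 7.492 i$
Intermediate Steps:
$d = \frac{2}{31}$ ($d = \frac{4}{-3 + 65} = \frac{4}{62} = 4 \cdot \frac{1}{62} = \frac{2}{31} \approx 0.064516$)
$T{\left(B \right)} = \sqrt{14}$
$Y{\left(t \right)} = 43 + t$ ($Y{\left(t \right)} = t + 43 = 43 + t$)
$K = - \frac{3189}{31}$ ($K = -105 + \frac{2}{31} \cdot 33 = -105 + \frac{66}{31} = - \frac{3189}{31} \approx -102.87$)
$J = \sqrt{- \frac{1856}{31} + \sqrt{14}}$ ($J = \sqrt{- \frac{3189}{31} + \left(43 + \sqrt{14}\right)} = \sqrt{- \frac{1856}{31} + \sqrt{14}} \approx 7.492 i$)
$\left(118354 - 59014\right) + J = \left(118354 - 59014\right) + \frac{\sqrt{-57536 + 961 \sqrt{14}}}{31} = 59340 + \frac{\sqrt{-57536 + 961 \sqrt{14}}}{31}$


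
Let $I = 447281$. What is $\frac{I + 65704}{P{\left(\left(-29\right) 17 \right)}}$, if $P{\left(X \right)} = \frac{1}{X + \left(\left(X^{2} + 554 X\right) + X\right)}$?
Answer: $-15932801115$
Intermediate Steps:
$P{\left(X \right)} = \frac{1}{X^{2} + 556 X}$ ($P{\left(X \right)} = \frac{1}{X + \left(X^{2} + 555 X\right)} = \frac{1}{X^{2} + 556 X}$)
$\frac{I + 65704}{P{\left(\left(-29\right) 17 \right)}} = \frac{447281 + 65704}{\frac{1}{\left(-29\right) 17} \frac{1}{556 - 493}} = \frac{512985}{\frac{1}{-493} \frac{1}{556 - 493}} = \frac{512985}{\left(- \frac{1}{493}\right) \frac{1}{63}} = \frac{512985}{- \frac{1}{31059}} = 512985 \left(-31059\right) = -15932801115$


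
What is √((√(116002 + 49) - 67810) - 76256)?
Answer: √(-144066 + √116051) ≈ 379.11*I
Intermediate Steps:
√((√(116002 + 49) - 67810) - 76256) = √((√116051 - 67810) - 76256) = √((-67810 + √116051) - 76256) = √(-144066 + √116051)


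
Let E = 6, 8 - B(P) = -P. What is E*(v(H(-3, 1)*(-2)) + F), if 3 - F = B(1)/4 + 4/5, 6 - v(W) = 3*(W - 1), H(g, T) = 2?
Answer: 1257/10 ≈ 125.70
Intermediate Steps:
v(W) = 9 - 3*W (v(W) = 6 - 3*(W - 1) = 6 - 3*(-1 + W) = 6 - (-3 + 3*W) = 6 + (3 - 3*W) = 9 - 3*W)
B(P) = 8 + P (B(P) = 8 - (-1)*P = 8 + P)
F = -1/20 (F = 3 - ((8 + 1)/4 + 4/5) = 3 - (9*(1/4) + 4*(1/5)) = 3 - (9/4 + 4/5) = 3 - 1*61/20 = 3 - 61/20 = -1/20 ≈ -0.050000)
E*(v(H(-3, 1)*(-2)) + F) = 6*((9 - 6*(-2)) - 1/20) = 6*((9 - 3*(-4)) - 1/20) = 6*((9 + 12) - 1/20) = 6*(21 - 1/20) = 6*(419/20) = 1257/10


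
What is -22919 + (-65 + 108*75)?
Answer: -14884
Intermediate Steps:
-22919 + (-65 + 108*75) = -22919 + (-65 + 8100) = -22919 + 8035 = -14884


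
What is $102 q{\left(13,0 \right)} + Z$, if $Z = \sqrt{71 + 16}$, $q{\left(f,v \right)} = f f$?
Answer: $17238 + \sqrt{87} \approx 17247.0$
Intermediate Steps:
$q{\left(f,v \right)} = f^{2}$
$Z = \sqrt{87} \approx 9.3274$
$102 q{\left(13,0 \right)} + Z = 102 \cdot 13^{2} + \sqrt{87} = 102 \cdot 169 + \sqrt{87} = 17238 + \sqrt{87}$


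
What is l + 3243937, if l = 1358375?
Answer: 4602312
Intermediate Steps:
l + 3243937 = 1358375 + 3243937 = 4602312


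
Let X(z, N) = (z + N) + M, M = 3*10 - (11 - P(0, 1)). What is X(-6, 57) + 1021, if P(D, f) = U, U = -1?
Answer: 1090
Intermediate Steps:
P(D, f) = -1
M = 18 (M = 3*10 - (11 - 1*(-1)) = 30 - (11 + 1) = 30 - 1*12 = 30 - 12 = 18)
X(z, N) = 18 + N + z (X(z, N) = (z + N) + 18 = (N + z) + 18 = 18 + N + z)
X(-6, 57) + 1021 = (18 + 57 - 6) + 1021 = 69 + 1021 = 1090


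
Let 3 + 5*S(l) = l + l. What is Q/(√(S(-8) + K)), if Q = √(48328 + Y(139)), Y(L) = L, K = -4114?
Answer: -I*√4989435315/20589 ≈ -3.4308*I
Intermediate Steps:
S(l) = -⅗ + 2*l/5 (S(l) = -⅗ + (l + l)/5 = -⅗ + (2*l)/5 = -⅗ + 2*l/5)
Q = √48467 (Q = √(48328 + 139) = √48467 ≈ 220.15)
Q/(√(S(-8) + K)) = √48467/(√((-⅗ + (⅖)*(-8)) - 4114)) = √48467/(√((-⅗ - 16/5) - 4114)) = √48467/(√(-19/5 - 4114)) = √48467/(√(-20589/5)) = √48467/((I*√102945/5)) = √48467*(-I*√102945/20589) = -I*√4989435315/20589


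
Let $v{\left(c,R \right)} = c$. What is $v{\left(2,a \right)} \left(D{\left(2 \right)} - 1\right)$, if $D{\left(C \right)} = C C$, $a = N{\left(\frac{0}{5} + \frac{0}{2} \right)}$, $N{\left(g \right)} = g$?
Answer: $6$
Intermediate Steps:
$a = 0$ ($a = \frac{0}{5} + \frac{0}{2} = 0 \cdot \frac{1}{5} + 0 \cdot \frac{1}{2} = 0 + 0 = 0$)
$D{\left(C \right)} = C^{2}$
$v{\left(2,a \right)} \left(D{\left(2 \right)} - 1\right) = 2 \left(2^{2} - 1\right) = 2 \left(4 - 1\right) = 2 \cdot 3 = 6$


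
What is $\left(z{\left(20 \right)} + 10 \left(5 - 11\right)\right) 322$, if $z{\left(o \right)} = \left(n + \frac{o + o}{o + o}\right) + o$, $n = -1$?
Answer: $-12880$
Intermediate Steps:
$z{\left(o \right)} = o$ ($z{\left(o \right)} = \left(-1 + \frac{o + o}{o + o}\right) + o = \left(-1 + \frac{2 o}{2 o}\right) + o = \left(-1 + 2 o \frac{1}{2 o}\right) + o = \left(-1 + 1\right) + o = 0 + o = o$)
$\left(z{\left(20 \right)} + 10 \left(5 - 11\right)\right) 322 = \left(20 + 10 \left(5 - 11\right)\right) 322 = \left(20 + 10 \left(-6\right)\right) 322 = \left(20 - 60\right) 322 = \left(-40\right) 322 = -12880$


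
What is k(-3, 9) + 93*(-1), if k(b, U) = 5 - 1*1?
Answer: -89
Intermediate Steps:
k(b, U) = 4 (k(b, U) = 5 - 1 = 4)
k(-3, 9) + 93*(-1) = 4 + 93*(-1) = 4 - 93 = -89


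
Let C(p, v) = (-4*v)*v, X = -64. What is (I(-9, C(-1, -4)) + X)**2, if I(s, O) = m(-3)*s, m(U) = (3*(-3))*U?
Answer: 94249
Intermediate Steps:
C(p, v) = -4*v**2
m(U) = -9*U
I(s, O) = 27*s (I(s, O) = (-9*(-3))*s = 27*s)
(I(-9, C(-1, -4)) + X)**2 = (27*(-9) - 64)**2 = (-243 - 64)**2 = (-307)**2 = 94249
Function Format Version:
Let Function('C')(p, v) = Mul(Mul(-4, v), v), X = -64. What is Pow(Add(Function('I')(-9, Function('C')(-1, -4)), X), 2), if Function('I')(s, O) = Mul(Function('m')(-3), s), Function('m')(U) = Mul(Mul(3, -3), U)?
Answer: 94249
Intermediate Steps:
Function('C')(p, v) = Mul(-4, Pow(v, 2))
Function('m')(U) = Mul(-9, U)
Function('I')(s, O) = Mul(27, s) (Function('I')(s, O) = Mul(Mul(-9, -3), s) = Mul(27, s))
Pow(Add(Function('I')(-9, Function('C')(-1, -4)), X), 2) = Pow(Add(Mul(27, -9), -64), 2) = Pow(Add(-243, -64), 2) = Pow(-307, 2) = 94249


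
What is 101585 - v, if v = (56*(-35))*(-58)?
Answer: -12095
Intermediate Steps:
v = 113680 (v = -1960*(-58) = 113680)
101585 - v = 101585 - 1*113680 = 101585 - 113680 = -12095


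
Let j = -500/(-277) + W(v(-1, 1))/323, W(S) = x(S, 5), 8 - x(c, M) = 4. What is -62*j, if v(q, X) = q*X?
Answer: -10081696/89471 ≈ -112.68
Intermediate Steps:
x(c, M) = 4 (x(c, M) = 8 - 1*4 = 8 - 4 = 4)
v(q, X) = X*q
W(S) = 4
j = 162608/89471 (j = -500/(-277) + 4/323 = -500*(-1/277) + 4*(1/323) = 500/277 + 4/323 = 162608/89471 ≈ 1.8174)
-62*j = -62*162608/89471 = -10081696/89471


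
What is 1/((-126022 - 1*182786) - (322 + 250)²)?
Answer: -1/635992 ≈ -1.5723e-6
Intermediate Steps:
1/((-126022 - 1*182786) - (322 + 250)²) = 1/((-126022 - 182786) - 1*572²) = 1/(-308808 - 1*327184) = 1/(-308808 - 327184) = 1/(-635992) = -1/635992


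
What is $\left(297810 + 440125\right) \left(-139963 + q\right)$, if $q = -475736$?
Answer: $-454345841565$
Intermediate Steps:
$\left(297810 + 440125\right) \left(-139963 + q\right) = \left(297810 + 440125\right) \left(-139963 - 475736\right) = 737935 \left(-615699\right) = -454345841565$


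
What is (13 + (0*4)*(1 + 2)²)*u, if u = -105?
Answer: -1365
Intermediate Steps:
(13 + (0*4)*(1 + 2)²)*u = (13 + (0*4)*(1 + 2)²)*(-105) = (13 + 0*3²)*(-105) = (13 + 0*9)*(-105) = (13 + 0)*(-105) = 13*(-105) = -1365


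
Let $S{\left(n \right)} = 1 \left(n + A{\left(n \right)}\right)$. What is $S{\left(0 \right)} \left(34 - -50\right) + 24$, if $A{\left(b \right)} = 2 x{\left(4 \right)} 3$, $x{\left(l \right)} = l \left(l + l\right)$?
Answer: $16152$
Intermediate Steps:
$x{\left(l \right)} = 2 l^{2}$ ($x{\left(l \right)} = l 2 l = 2 l^{2}$)
$A{\left(b \right)} = 192$ ($A{\left(b \right)} = 2 \cdot 2 \cdot 4^{2} \cdot 3 = 2 \cdot 2 \cdot 16 \cdot 3 = 2 \cdot 32 \cdot 3 = 64 \cdot 3 = 192$)
$S{\left(n \right)} = 192 + n$ ($S{\left(n \right)} = 1 \left(n + 192\right) = 1 \left(192 + n\right) = 192 + n$)
$S{\left(0 \right)} \left(34 - -50\right) + 24 = \left(192 + 0\right) \left(34 - -50\right) + 24 = 192 \left(34 + 50\right) + 24 = 192 \cdot 84 + 24 = 16128 + 24 = 16152$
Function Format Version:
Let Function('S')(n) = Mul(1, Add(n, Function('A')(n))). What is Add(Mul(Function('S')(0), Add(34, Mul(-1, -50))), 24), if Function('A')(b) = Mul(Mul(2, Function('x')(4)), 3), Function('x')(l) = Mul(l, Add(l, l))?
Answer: 16152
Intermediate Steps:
Function('x')(l) = Mul(2, Pow(l, 2)) (Function('x')(l) = Mul(l, Mul(2, l)) = Mul(2, Pow(l, 2)))
Function('A')(b) = 192 (Function('A')(b) = Mul(Mul(2, Mul(2, Pow(4, 2))), 3) = Mul(Mul(2, Mul(2, 16)), 3) = Mul(Mul(2, 32), 3) = Mul(64, 3) = 192)
Function('S')(n) = Add(192, n) (Function('S')(n) = Mul(1, Add(n, 192)) = Mul(1, Add(192, n)) = Add(192, n))
Add(Mul(Function('S')(0), Add(34, Mul(-1, -50))), 24) = Add(Mul(Add(192, 0), Add(34, Mul(-1, -50))), 24) = Add(Mul(192, Add(34, 50)), 24) = Add(Mul(192, 84), 24) = Add(16128, 24) = 16152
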